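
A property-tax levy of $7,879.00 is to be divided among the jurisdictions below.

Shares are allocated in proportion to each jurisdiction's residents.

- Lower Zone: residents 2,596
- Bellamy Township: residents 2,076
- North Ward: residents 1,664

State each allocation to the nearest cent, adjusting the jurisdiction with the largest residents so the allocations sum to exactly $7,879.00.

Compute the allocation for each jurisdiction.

Lower Zone: $3,228.20 · Bellamy Township: $2,581.57 · North Ward: $2,069.23

Residents total: 2,596 + 2,076 + 1,664 = 6,336.
Raw shares: Lower Zone 3,228.2014; Bellamy Township 2,581.5663; North Ward 2,069.2323.
After rounding (cent): Lower Zone $3,228.20; Bellamy Township $2,581.57; North Ward $2,069.23. Sum = $7,879.00.
No rounding difference to absorb.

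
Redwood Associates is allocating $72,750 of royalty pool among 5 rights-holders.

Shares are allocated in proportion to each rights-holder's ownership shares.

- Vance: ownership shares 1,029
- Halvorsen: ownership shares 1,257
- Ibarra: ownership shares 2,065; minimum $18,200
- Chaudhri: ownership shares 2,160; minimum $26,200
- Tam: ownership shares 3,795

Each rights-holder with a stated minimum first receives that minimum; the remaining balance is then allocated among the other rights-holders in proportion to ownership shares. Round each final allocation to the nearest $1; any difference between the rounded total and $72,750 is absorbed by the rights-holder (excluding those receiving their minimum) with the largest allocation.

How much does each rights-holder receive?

Vance: $4,797 · Halvorsen: $5,860 · Ibarra: $18,200 · Chaudhri: $26,200 · Tam: $17,693

Fund the minimums — Ibarra $18,200; Chaudhri $26,200. Balance $28,350.
Balance split over remaining ownership shares 6,081: Vance 4,797.26 → $4,797; Halvorsen 5,860.21 → $5,860; Tam 17,692.53 → $17,693.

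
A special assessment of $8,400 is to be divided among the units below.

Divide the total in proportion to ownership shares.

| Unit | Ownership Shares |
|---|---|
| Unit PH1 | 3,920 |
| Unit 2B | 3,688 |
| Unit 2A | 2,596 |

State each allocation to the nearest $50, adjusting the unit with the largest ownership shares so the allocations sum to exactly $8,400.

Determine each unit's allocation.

Unit PH1: $3,200 | Unit 2B: $3,050 | Unit 2A: $2,150

Sum of ownership shares: 10,204.
Raw shares: Unit PH1 3,920/10,204 × $8,400 = 3,226.97; Unit 2B 3,688/10,204 × $8,400 = 3,035.99; Unit 2A 2,596/10,204 × $8,400 = 2,137.04.
At nearest $50: Unit PH1 $3,250; Unit 2B $3,050; Unit 2A $2,150. Sum = $8,450.
Difference $8,400 − $8,450 = −$50 applied to largest ownership shares (Unit PH1): Unit PH1 becomes $3,200.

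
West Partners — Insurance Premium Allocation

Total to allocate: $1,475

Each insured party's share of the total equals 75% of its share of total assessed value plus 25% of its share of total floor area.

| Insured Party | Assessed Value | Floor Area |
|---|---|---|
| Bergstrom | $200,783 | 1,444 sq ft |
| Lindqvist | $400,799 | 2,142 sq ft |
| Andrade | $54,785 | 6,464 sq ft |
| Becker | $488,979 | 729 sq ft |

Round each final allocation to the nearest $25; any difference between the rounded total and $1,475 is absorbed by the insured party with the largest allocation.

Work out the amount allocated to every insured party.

Bergstrom: $250 · Lindqvist: $450 · Andrade: $275 · Becker: $500

Totals — assessed value 1,145,346, floor area 10,779.
Combined weights (75% assessed value + 25% floor area): Bergstrom 0.1650; Lindqvist 0.3121; Andrade 0.1858; Becker 0.3371.
Pro-rata amounts: Bergstrom 243.33; Lindqvist 460.40; Andrade 274.05; Becker 497.23.
After rounding ($25): Bergstrom $250; Lindqvist $450; Andrade $275; Becker $500. Sum = $1,475.
Sum already equals the total — no adjustment.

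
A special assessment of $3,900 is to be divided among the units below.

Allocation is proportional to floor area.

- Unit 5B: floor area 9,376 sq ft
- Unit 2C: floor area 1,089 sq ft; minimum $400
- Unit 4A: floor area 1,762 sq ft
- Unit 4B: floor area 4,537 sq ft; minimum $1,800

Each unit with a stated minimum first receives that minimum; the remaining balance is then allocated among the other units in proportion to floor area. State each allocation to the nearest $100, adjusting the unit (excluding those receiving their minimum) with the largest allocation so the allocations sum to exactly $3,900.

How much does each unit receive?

Minimums first: Unit 2C $400; Unit 4B $1,800. Balance $1,700.
Balance split over remaining floor area 11,138: Unit 5B 1,431.06 → $1,400; Unit 4A 268.94 → $300.

Unit 5B: $1,400; Unit 2C: $400; Unit 4A: $300; Unit 4B: $1,800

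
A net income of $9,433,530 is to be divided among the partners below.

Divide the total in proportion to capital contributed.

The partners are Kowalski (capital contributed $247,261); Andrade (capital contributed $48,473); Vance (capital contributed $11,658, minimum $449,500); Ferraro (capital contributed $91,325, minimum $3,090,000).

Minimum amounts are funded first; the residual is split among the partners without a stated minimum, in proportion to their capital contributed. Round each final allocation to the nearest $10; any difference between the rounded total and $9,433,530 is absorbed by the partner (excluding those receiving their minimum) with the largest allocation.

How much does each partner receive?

Minimums first: Vance $449,500; Ferraro $3,090,000. Remaining pool $5,894,030.
Remaining pool split over remaining capital contributed 295,734: Kowalski 4,927,954.69 → $4,927,950; Andrade 966,075.31 → $966,080.

Kowalski: $4,927,950 · Andrade: $966,080 · Vance: $449,500 · Ferraro: $3,090,000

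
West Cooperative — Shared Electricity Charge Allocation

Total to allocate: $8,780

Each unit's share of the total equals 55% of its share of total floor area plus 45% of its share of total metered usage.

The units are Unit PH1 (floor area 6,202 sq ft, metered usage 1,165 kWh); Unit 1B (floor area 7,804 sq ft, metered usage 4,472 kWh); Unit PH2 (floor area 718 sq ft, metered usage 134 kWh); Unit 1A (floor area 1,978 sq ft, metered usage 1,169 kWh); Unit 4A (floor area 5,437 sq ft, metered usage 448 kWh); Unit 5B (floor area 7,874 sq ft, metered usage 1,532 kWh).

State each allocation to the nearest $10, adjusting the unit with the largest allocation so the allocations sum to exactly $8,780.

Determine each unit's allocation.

Totals — floor area 30,013, metered usage 8,920.
Composite weights (55% floor area + 45% metered usage): Unit PH1 0.1724; Unit 1B 0.3686; Unit PH2 0.0199; Unit 1A 0.0952; Unit 4A 0.1222; Unit 5B 0.2216.
Raw shares: Unit PH1 1,513.90; Unit 1B 3,236.46; Unit PH2 174.88; Unit 1A 836.05; Unit 4A 1,073.23; Unit 5B 1,945.48.
At nearest $10: Unit PH1 $1,510; Unit 1B $3,240; Unit PH2 $170; Unit 1A $840; Unit 4A $1,070; Unit 5B $1,950. Sum = $8,780.
No rounding difference to absorb.

Unit PH1: $1,510 · Unit 1B: $3,240 · Unit PH2: $170 · Unit 1A: $840 · Unit 4A: $1,070 · Unit 5B: $1,950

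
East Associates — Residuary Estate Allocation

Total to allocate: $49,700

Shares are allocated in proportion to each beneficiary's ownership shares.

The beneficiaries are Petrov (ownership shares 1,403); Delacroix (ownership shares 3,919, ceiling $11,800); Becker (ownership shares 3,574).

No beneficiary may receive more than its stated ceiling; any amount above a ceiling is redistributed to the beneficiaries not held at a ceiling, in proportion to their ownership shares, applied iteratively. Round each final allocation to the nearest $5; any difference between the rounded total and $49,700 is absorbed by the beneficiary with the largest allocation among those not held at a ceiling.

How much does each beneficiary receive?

Combined ownership shares = 8,896.
Unconstrained shares: Petrov 7,838.25; Delacroix 21,894.59; Becker 19,967.15.
Cap binds for Delacroix ($11,800); remaining pool $37,900 reallocated over remaining ownership shares 4,977.
Shares after redistribution: Petrov 10,683.89 → $10,685; Becker 27,216.11 → $27,215.

Petrov: $10,685; Delacroix: $11,800; Becker: $27,215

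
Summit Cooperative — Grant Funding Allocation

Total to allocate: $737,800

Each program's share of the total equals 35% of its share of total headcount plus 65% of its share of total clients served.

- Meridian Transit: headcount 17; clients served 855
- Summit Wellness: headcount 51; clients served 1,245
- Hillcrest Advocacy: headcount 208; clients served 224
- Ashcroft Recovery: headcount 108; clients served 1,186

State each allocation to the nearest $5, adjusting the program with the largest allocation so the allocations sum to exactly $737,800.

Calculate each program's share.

Meridian Transit: $128,250 · Summit Wellness: $204,400 · Hillcrest Advocacy: $170,480 · Ashcroft Recovery: $234,670

Headcount total 384; clients served total 3,510.
Blended shares (35% headcount + 65% clients served): Meridian Transit 0.1738; Summit Wellness 0.2770; Hillcrest Advocacy 0.2311; Ashcroft Recovery 0.3181.
Raw shares: Meridian Transit 128,250.39; Summit Wellness 204,400.06; Hillcrest Advocacy 170,479.62; Ashcroft Recovery 234,669.93.
At nearest $5: Meridian Transit $128,250; Summit Wellness $204,400; Hillcrest Advocacy $170,480; Ashcroft Recovery $234,670. Sum = $737,800.
Rounded total matches; no reconciliation needed.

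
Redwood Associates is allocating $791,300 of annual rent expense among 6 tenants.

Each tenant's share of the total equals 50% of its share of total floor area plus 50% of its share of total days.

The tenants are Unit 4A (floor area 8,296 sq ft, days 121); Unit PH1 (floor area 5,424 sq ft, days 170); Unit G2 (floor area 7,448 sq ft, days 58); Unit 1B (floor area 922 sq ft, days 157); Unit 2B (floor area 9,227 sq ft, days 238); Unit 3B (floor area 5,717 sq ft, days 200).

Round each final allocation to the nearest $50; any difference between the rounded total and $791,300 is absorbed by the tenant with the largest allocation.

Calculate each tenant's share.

Unit 4A: $139,350 · Unit PH1: $129,200 · Unit G2: $103,900 · Unit 1B: $75,650 · Unit 2B: $198,300 · Unit 3B: $144,900

Floor area total 37,034; days total 944.
Combined weights (50% floor area + 50% days): Unit 4A 0.1761; Unit PH1 0.1633; Unit G2 0.1313; Unit 1B 0.0956; Unit 2B 0.2506; Unit 3B 0.1831.
Proportional shares: Unit 4A 139,343.31; Unit PH1 129,197.43; Unit G2 103,879.16; Unit 1B 75,652.08; Unit 2B 198,326.71; Unit 3B 144,901.30.
After rounding ($50): Unit 4A $139,350; Unit PH1 $129,200; Unit G2 $103,900; Unit 1B $75,650; Unit 2B $198,350; Unit 3B $144,900. Sum = $791,350.
Difference $791,300 − $791,350 = −$50 applied to largest allocation (Unit 2B): Unit 2B becomes $198,300.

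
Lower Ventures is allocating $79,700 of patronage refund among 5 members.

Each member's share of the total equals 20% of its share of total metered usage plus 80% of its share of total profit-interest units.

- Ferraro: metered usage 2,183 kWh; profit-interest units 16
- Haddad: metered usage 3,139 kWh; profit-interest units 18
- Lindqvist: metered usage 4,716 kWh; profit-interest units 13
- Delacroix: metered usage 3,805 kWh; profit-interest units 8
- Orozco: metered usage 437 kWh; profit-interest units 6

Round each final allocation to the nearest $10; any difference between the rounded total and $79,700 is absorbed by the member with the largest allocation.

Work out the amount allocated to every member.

Ferraro: $19,160; Haddad: $22,320; Lindqvist: $18,850; Delacroix: $12,610; Orozco: $6,760

Metered usage total 14,280; profit-interest units total 61.
Combined weights (20% metered usage + 80% profit-interest units): Ferraro 0.2404; Haddad 0.2800; Lindqvist 0.2365; Delacroix 0.1582; Orozco 0.0848.
Pro-rata amounts: Ferraro 19,160.70; Haddad 22,318.32; Lindqvist 18,852.42; Delacroix 12,609.29; Orozco 6,759.28.
At nearest $10: Ferraro $19,160; Haddad $22,320; Lindqvist $18,850; Delacroix $12,610; Orozco $6,760. Sum = $79,700.
Rounded total matches; no reconciliation needed.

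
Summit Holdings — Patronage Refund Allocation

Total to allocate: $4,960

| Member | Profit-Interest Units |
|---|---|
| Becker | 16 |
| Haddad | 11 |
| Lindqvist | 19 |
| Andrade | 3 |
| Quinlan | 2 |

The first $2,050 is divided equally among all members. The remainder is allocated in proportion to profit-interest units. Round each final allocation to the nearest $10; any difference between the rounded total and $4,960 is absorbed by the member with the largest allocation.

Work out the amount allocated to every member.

Becker: $1,320 · Haddad: $1,040 · Lindqvist: $1,500 · Andrade: $580 · Quinlan: $520

Equal tier: $2,050 ÷ 5 = $410 apiece.
Remainder $2,910 by profit-interest units (total 51): Becker 912.94 → $910; Haddad 627.65 → $630; Lindqvist 1,084.12 → $1,080; Andrade 171.18 → $170; Quinlan 114.12 → $110.
Rounding difference +$10 on remainder applied to Lindqvist.
Totals: Becker $410 + $910 = $1,320; Haddad $410 + $630 = $1,040; Lindqvist $410 + $1,090 = $1,500; Andrade $410 + $170 = $580; Quinlan $410 + $110 = $520.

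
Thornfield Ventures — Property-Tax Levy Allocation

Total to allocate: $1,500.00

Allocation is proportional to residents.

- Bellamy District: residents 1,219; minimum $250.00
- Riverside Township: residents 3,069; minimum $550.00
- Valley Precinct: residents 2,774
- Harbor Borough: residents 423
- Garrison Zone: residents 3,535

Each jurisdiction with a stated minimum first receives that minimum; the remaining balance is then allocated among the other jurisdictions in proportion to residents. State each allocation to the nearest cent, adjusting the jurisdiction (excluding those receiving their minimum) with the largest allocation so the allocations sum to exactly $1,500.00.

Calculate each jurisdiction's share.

Fund the minimums — Bellamy District $250.00; Riverside Township $550.00. Residual $700.00.
Residual split over remaining residents 6,732: Valley Precinct 288.4433 → $288.44; Harbor Borough 43.9840 → $43.98; Garrison Zone 367.5728 → $367.57.
Rounding difference +$0.01 applied to Garrison Zone → $367.58.

Bellamy District: $250.00 | Riverside Township: $550.00 | Valley Precinct: $288.44 | Harbor Borough: $43.98 | Garrison Zone: $367.58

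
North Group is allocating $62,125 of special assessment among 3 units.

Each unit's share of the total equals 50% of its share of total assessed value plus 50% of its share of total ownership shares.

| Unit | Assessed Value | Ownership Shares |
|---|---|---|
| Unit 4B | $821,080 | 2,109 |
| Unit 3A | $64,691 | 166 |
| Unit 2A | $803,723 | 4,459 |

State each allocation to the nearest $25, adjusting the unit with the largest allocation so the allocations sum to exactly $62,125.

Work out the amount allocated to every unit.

Assessed value total 1,689,494; ownership shares total 6,734.
Composite weights (50% assessed value + 50% ownership shares): Unit 4B 0.3996; Unit 3A 0.0315; Unit 2A 0.5689.
Unrounded shares: Unit 4B 24,824.48; Unit 3A 1,955.11; Unit 2A 35,345.41.
After rounding ($25): Unit 4B $24,825; Unit 3A $1,950; Unit 2A $35,350. Sum = $62,125.
Rounded total matches; no reconciliation needed.

Unit 4B: $24,825 | Unit 3A: $1,950 | Unit 2A: $35,350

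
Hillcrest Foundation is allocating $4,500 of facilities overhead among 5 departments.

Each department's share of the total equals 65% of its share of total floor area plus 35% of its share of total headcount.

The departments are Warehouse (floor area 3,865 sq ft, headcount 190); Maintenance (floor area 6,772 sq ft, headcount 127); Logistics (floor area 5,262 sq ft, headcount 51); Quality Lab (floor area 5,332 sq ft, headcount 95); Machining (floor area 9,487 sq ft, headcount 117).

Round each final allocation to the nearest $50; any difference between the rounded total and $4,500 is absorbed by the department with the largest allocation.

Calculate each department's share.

Totals — floor area 30,718, headcount 580.
Combined weights (65% floor area + 35% headcount): Warehouse 0.1964; Maintenance 0.2199; Logistics 0.1421; Quality Lab 0.1702; Machining 0.2714.
Unrounded shares: Warehouse 883.98; Maintenance 989.71; Logistics 639.54; Quality Lab 765.69; Machining 1,221.08.
After rounding ($50): Warehouse $900; Maintenance $1,000; Logistics $650; Quality Lab $750; Machining $1,200. Sum = $4,500.
No rounding difference to absorb.

Warehouse: $900 | Maintenance: $1,000 | Logistics: $650 | Quality Lab: $750 | Machining: $1,200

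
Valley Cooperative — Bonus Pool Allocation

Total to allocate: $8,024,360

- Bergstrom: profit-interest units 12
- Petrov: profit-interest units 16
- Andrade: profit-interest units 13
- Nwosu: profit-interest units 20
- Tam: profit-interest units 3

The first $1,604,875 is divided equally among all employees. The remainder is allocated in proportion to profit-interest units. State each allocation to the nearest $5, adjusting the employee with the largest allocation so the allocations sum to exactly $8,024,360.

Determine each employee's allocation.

Equal tier: $1,604,875 ÷ 5 = $320,975 apiece.
Remainder $6,419,485 by profit-interest units (total 64): Bergstrom 1,203,653.44 → $1,203,655; Petrov 1,604,871.25 → $1,604,870; Andrade 1,303,957.89 → $1,303,960; Nwosu 2,006,089.06 → $2,006,090; Tam 300,913.36 → $300,915.
Rounding difference −$5 on remainder applied to Nwosu.
Totals: Bergstrom $320,975 + $1,203,655 = $1,524,630; Petrov $320,975 + $1,604,870 = $1,925,845; Andrade $320,975 + $1,303,960 = $1,624,935; Nwosu $320,975 + $2,006,085 = $2,327,060; Tam $320,975 + $300,915 = $621,890.

Bergstrom: $1,524,630 | Petrov: $1,925,845 | Andrade: $1,624,935 | Nwosu: $2,327,060 | Tam: $621,890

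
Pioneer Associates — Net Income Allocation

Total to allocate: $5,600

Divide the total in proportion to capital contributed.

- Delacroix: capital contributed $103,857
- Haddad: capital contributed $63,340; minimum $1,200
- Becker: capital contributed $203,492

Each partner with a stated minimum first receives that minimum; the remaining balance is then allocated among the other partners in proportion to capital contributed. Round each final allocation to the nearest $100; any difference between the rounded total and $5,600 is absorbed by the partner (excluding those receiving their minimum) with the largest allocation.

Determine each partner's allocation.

Guaranteed amounts: Haddad $1,200. Remaining pool $4,400.
Remaining pool split over remaining capital contributed 307,349: Delacroix 1,486.81 → $1,500; Becker 2,913.19 → $2,900.

Delacroix: $1,500 | Haddad: $1,200 | Becker: $2,900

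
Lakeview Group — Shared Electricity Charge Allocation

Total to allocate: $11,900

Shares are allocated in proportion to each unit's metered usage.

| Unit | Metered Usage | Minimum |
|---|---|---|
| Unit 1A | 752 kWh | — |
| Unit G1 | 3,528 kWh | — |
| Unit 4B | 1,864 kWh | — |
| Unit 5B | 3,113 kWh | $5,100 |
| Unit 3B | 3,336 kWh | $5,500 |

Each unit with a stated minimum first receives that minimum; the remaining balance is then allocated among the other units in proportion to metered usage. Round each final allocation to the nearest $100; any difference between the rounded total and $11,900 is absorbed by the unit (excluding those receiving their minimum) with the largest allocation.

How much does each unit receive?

Fund the minimums — Unit 5B $5,100; Unit 3B $5,500. Remaining pool $1,300.
Remaining pool split over remaining metered usage 6,144: Unit 1A 159.11 → $200; Unit G1 746.48 → $700; Unit 4B 394.40 → $400.

Unit 1A: $200; Unit G1: $700; Unit 4B: $400; Unit 5B: $5,100; Unit 3B: $5,500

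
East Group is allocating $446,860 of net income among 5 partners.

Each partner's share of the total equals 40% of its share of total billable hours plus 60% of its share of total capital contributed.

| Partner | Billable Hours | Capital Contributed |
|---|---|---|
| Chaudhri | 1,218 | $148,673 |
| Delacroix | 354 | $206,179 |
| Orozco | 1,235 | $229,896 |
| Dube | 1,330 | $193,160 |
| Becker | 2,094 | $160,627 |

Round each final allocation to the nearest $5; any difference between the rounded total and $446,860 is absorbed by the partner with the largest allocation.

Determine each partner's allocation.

Chaudhri: $77,410 · Delacroix: $69,055 · Orozco: $101,105 · Dube: $93,335 · Becker: $105,955

Billable hours total 6,231; capital contributed total 938,535.
Composite weights (40% billable hours + 60% capital contributed): Chaudhri 0.1732; Delacroix 0.1545; Orozco 0.2263; Dube 0.2089; Becker 0.2371.
Proportional shares: Chaudhri 77,412.01; Delacroix 69,055.12; Orozco 101,103.06; Dube 93,333.69; Becker 105,956.12.
Rounded to nearest $5: Chaudhri $77,410; Delacroix $69,055; Orozco $101,105; Dube $93,335; Becker $105,955. Sum = $446,860.
No rounding difference to absorb.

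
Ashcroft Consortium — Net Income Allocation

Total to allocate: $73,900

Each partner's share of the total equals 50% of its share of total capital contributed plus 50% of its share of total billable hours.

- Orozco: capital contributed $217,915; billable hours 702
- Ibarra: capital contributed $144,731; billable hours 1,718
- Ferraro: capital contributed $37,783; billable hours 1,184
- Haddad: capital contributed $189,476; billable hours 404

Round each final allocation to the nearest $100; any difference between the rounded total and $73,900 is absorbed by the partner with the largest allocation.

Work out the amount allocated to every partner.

Capital contributed total 589,905; billable hours total 4,008.
Blended shares (50% capital contributed + 50% billable hours): Orozco 0.2723; Ibarra 0.3370; Ferraro 0.1797; Haddad 0.2110.
Pro-rata amounts: Orozco 20,121.37; Ibarra 24,903.89; Ferraro 13,281.99; Haddad 15,592.75.
At nearest $100: Orozco $20,100; Ibarra $24,900; Ferraro $13,300; Haddad $15,600. Sum = $73,900.
Rounded total matches; no reconciliation needed.

Orozco: $20,100 · Ibarra: $24,900 · Ferraro: $13,300 · Haddad: $15,600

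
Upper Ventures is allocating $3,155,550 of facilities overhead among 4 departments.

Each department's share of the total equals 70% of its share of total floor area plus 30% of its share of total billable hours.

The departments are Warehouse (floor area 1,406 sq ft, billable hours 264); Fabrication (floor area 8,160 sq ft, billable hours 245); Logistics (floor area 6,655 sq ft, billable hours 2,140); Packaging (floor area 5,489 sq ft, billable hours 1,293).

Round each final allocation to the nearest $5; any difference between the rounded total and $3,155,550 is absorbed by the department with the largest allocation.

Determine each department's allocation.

Totals — floor area 21,710, billable hours 3,942.
Composite weights (70% floor area + 30% billable hours): Warehouse 0.0654; Fabrication 0.2817; Logistics 0.3774; Packaging 0.2754.
Unrounded shares: Warehouse 206,452.72; Fabrication 889,075.95; Logistics 1,191,030.88; Packaging 868,990.45.
At nearest $5: Warehouse $206,455; Fabrication $889,075; Logistics $1,191,030; Packaging $868,990. Sum = $3,155,550.
Rounded total matches; no reconciliation needed.

Warehouse: $206,455; Fabrication: $889,075; Logistics: $1,191,030; Packaging: $868,990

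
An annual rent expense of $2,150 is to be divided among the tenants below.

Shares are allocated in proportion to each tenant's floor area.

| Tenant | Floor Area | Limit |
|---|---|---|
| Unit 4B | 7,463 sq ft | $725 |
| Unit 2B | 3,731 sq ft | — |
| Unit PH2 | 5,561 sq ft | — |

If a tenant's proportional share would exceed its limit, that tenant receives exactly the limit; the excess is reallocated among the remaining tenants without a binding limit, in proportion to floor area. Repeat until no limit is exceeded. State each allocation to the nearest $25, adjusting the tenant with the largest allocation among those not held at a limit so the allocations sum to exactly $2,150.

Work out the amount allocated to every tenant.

Total floor area = 16,755.
Pro-rata shares before constraints: Unit 4B 957.65; Unit 2B 478.76; Unit PH2 713.59.
Capped: Unit 4B ($725); remaining pool $1,425 reallocated over remaining floor area 9,292.
Redistributed shares: Unit 2B 572.18 → $575; Unit PH2 852.82 → $850.

Unit 4B: $725 · Unit 2B: $575 · Unit PH2: $850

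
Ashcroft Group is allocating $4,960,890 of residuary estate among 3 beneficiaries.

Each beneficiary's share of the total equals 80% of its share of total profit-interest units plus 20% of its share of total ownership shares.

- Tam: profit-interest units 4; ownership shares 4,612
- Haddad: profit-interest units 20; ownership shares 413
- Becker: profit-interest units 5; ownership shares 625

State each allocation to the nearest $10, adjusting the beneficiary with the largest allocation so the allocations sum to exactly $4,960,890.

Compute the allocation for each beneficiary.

Profit-interest units total 29; ownership shares total 5,650.
Blended shares (80% profit-interest units + 20% ownership shares): Tam 0.2736; Haddad 0.5663; Becker 0.1601.
Unrounded shares: Tam 1,357,306.77; Haddad 2,809,568.34; Becker 794,014.89.
At nearest $10: Tam $1,357,310; Haddad $2,809,570; Becker $794,010. Sum = $4,960,890.
No rounding difference to absorb.

Tam: $1,357,310 · Haddad: $2,809,570 · Becker: $794,010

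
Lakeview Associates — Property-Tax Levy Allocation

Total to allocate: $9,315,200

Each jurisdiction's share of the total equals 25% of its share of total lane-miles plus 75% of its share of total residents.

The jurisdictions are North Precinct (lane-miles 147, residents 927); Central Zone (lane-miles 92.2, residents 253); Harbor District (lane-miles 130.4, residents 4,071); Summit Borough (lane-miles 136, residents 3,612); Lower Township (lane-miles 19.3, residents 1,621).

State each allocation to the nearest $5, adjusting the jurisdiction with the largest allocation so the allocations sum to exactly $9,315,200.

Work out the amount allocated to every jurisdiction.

North Precinct: $1,269,930 | Central Zone: $577,655 | Harbor District: $3,291,400 | Summit Borough: $3,010,375 | Lower Township: $1,165,840

Totals — lane-miles 524.9, residents 10,484.
Blended shares (25% lane-miles + 75% residents): North Precinct 0.1363; Central Zone 0.0620; Harbor District 0.3533; Summit Borough 0.3232; Lower Township 0.1252.
Proportional shares: North Precinct 1,269,928.86; Central Zone 577,655.43; Harbor District 3,291,400.73; Summit Borough 3,010,374.42; Lower Township 1,165,840.56.
At nearest $5: North Precinct $1,269,930; Central Zone $577,655; Harbor District $3,291,400; Summit Borough $3,010,375; Lower Township $1,165,840. Sum = $9,315,200.
Sum already equals the total — no adjustment.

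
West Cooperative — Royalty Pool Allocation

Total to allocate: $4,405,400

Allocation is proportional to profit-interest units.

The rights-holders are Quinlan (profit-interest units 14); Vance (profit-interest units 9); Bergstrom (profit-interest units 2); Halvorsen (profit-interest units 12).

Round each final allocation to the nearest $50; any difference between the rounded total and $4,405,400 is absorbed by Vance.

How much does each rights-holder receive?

Total profit-interest units = 37.
Proportional shares: Quinlan 14/37 × $4,405,400 = 1,666,908.11; Vance 9/37 × $4,405,400 = 1,071,583.78; Bergstrom 2/37 × $4,405,400 = 238,129.73; Halvorsen 12/37 × $4,405,400 = 1,428,778.38.
At nearest $50: Quinlan $1,666,900; Vance $1,071,600; Bergstrom $238,150; Halvorsen $1,428,800. Sum = $4,405,450.
Difference $4,405,400 − $4,405,450 = −$50 applied to Vance: Vance becomes $1,071,550.

Quinlan: $1,666,900 | Vance: $1,071,550 | Bergstrom: $238,150 | Halvorsen: $1,428,800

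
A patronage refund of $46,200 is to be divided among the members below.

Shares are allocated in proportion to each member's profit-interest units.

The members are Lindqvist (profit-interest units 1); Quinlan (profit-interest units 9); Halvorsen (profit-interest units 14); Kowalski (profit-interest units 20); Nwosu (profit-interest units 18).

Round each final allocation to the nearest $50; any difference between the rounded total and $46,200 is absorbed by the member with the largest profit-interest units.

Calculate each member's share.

Lindqvist: $750; Quinlan: $6,700; Halvorsen: $10,450; Kowalski: $14,900; Nwosu: $13,400

Sum of profit-interest units: 1 + 9 + 14 + 20 + 18 = 62.
Pro-rata amounts: Lindqvist 745.16; Quinlan 6,706.45; Halvorsen 10,432.26; Kowalski 14,903.23; Nwosu 13,412.90.
Rounded to nearest $50: Lindqvist $750; Quinlan $6,700; Halvorsen $10,450; Kowalski $14,900; Nwosu $13,400. Sum = $46,200.
Sum already equals the total — no adjustment.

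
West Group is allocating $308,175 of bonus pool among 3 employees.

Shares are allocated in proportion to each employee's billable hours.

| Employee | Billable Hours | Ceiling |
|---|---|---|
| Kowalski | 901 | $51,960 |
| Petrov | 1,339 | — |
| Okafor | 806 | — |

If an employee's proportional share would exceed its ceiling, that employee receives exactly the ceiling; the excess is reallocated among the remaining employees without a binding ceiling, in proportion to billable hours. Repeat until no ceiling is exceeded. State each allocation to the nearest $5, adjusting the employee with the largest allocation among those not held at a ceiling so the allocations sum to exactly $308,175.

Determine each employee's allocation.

Total billable hours = 3,046.
Proportional shares (ignoring caps): Kowalski 91,157.48; Petrov 135,471.54; Okafor 81,545.98.
Held at cap: Kowalski ($51,960); remaining pool $256,215 reallocated over remaining billable hours 2,145.
Remaining shares: Petrov 159,940.27 → $159,940; Okafor 96,274.73 → $96,275.

Kowalski: $51,960; Petrov: $159,940; Okafor: $96,275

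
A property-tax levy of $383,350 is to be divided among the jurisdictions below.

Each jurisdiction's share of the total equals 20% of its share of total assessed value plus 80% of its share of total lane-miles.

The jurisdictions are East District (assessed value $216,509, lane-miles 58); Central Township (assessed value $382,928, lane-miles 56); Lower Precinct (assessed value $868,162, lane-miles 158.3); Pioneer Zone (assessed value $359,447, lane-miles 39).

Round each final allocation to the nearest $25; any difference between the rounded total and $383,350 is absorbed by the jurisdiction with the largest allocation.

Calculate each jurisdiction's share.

Totals — assessed value 1,827,046, lane-miles 311.3.
Combined weights (20% assessed value + 80% lane-miles): East District 0.1728; Central Township 0.1858; Lower Precinct 0.5018; Pioneer Zone 0.1396.
Proportional shares: East District 66,224.79; Central Township 71,238.06; Lower Precinct 192,382.15; Pioneer Zone 53,505.00.
Rounded to nearest $25: East District $66,225; Central Township $71,250; Lower Precinct $192,375; Pioneer Zone $53,500. Sum = $383,350.
Rounded total matches; no reconciliation needed.

East District: $66,225 | Central Township: $71,250 | Lower Precinct: $192,375 | Pioneer Zone: $53,500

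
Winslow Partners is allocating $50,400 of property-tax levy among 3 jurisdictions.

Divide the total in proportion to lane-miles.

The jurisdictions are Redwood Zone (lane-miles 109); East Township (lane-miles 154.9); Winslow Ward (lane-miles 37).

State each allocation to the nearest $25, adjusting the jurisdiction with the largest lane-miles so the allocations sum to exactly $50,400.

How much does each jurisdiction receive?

Redwood Zone: $18,250 | East Township: $25,950 | Winslow Ward: $6,200

Total lane-miles = 109 + 154.9 + 37 = 300.9.
Proportional shares: Redwood Zone 18,257.23; East Township 25,945.36; Winslow Ward 6,197.41.
At nearest $25: Redwood Zone $18,250; East Township $25,950; Winslow Ward $6,200. Sum = $50,400.
Sum already equals the total — no adjustment.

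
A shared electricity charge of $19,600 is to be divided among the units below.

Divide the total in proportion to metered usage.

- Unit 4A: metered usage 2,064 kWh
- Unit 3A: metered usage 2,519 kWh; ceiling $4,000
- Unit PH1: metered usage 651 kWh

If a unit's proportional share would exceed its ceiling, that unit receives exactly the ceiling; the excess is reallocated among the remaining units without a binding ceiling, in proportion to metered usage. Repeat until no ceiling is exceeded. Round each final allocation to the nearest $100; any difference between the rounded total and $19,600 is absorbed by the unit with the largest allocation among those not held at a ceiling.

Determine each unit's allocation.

Metered usage total: 5,234.
Unconstrained shares: Unit 4A 7,729.16; Unit 3A 9,433.01; Unit PH1 2,437.83.
Capped: Unit 3A ($4,000); residual $15,600 reallocated over remaining metered usage 2,715.
Shares after redistribution: Unit 4A 11,859.45 → $11,900; Unit PH1 3,740.55 → $3,700.

Unit 4A: $11,900 | Unit 3A: $4,000 | Unit PH1: $3,700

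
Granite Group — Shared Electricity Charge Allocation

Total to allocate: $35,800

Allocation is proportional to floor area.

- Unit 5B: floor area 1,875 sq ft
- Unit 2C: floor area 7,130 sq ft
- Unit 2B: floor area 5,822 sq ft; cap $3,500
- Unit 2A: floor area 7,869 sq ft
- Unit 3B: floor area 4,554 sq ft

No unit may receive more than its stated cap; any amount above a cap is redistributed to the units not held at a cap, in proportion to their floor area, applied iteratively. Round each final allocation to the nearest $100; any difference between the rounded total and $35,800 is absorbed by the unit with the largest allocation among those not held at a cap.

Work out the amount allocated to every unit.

Unit 5B: $2,800 | Unit 2C: $10,700 | Unit 2B: $3,500 | Unit 2A: $11,900 | Unit 3B: $6,900

Floor area total: 27,250.
Pro-rata shares before constraints: Unit 5B 2,463.30; Unit 2C 9,367.12; Unit 2B 7,648.72; Unit 2A 10,337.99; Unit 3B 5,982.87.
Capped: Unit 2B ($3,500); remaining pool $32,300 reallocated over remaining floor area 21,428.
Shares after redistribution: Unit 5B 2,826.33 → $2,800; Unit 2C 10,747.57 → $10,700; Unit 2A 11,861.52 → $11,900; Unit 3B 6,864.58 → $6,900.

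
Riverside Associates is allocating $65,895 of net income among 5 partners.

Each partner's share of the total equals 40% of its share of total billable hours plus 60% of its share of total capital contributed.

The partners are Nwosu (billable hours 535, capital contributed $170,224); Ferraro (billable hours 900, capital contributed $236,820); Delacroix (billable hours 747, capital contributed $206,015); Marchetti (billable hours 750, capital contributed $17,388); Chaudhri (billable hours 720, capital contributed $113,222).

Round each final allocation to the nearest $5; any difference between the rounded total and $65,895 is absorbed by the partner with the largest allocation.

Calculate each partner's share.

Nwosu: $12,910; Ferraro: $19,090; Delacroix: $16,345; Marchetti: $6,335; Chaudhri: $11,215

Billable hours total 3,652; capital contributed total 743,669.
Composite weights (40% billable hours + 60% capital contributed): Nwosu 0.1959; Ferraro 0.2896; Delacroix 0.2480; Marchetti 0.0962; Chaudhri 0.1702.
Raw shares: Nwosu 12,911.24; Ferraro 19,086.16; Delacroix 16,344.15; Marchetti 6,337.49; Chaudhri 11,215.96.
After rounding ($5): Nwosu $12,910; Ferraro $19,085; Delacroix $16,345; Marchetti $6,335; Chaudhri $11,215. Sum = $65,890.
Difference $65,895 − $65,890 = +$5 applied to largest allocation (Ferraro): Ferraro becomes $19,090.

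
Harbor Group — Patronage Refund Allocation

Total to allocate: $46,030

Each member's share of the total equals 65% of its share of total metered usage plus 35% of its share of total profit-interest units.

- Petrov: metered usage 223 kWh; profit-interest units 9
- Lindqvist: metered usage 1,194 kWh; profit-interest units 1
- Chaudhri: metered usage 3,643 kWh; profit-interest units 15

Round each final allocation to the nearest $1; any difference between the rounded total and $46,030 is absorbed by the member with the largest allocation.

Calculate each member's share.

Metered usage total 5,060; profit-interest units total 25.
Combined weights (65% metered usage + 35% profit-interest units): Petrov 0.1546; Lindqvist 0.1674; Chaudhri 0.6780.
Unrounded shares: Petrov 7,118.37; Lindqvist 7,704.48; Chaudhri 31,207.16.
Rounded to nearest $1: Petrov $7,118; Lindqvist $7,704; Chaudhri $31,207. Sum = $46,029.
Difference $46,030 − $46,029 = +$1 applied to largest allocation (Chaudhri): Chaudhri becomes $31,208.

Petrov: $7,118 · Lindqvist: $7,704 · Chaudhri: $31,208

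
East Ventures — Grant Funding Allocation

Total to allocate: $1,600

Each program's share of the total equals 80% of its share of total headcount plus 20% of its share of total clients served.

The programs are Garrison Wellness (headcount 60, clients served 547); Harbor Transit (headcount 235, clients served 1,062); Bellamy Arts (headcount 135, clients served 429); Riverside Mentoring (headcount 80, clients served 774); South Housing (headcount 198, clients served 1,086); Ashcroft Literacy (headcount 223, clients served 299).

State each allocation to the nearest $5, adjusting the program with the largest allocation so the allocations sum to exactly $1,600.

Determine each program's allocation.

Garrison Wellness: $125 · Harbor Transit: $400 · Bellamy Arts: $220 · Riverside Mentoring: $170 · South Housing: $355 · Ashcroft Literacy: $330

Totals — headcount 931, clients served 4,197.
Blended shares (80% headcount + 20% clients served): Garrison Wellness 0.0776; Harbor Transit 0.2525; Bellamy Arts 0.1364; Riverside Mentoring 0.1056; South Housing 0.2219; Ashcroft Literacy 0.2059.
Raw shares: Garrison Wellness 124.20; Harbor Transit 404.07; Bellamy Arts 218.32; Riverside Mentoring 169.00; South Housing 355.03; Ashcroft Literacy 329.39.
Rounded to nearest $5: Garrison Wellness $125; Harbor Transit $405; Bellamy Arts $220; Riverside Mentoring $170; South Housing $355; Ashcroft Literacy $330. Sum = $1,605.
Difference $1,600 − $1,605 = −$5 applied to largest allocation (Harbor Transit): Harbor Transit becomes $400.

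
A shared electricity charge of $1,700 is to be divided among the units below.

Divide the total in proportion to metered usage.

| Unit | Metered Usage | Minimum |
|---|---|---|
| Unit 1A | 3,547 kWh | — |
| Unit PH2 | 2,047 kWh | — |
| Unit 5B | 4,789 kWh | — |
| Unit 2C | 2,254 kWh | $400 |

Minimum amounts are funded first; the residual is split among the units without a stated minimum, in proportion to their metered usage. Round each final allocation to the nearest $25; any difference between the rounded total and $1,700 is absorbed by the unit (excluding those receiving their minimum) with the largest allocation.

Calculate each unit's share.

Minimums first: Unit 2C $400. Balance $1,300.
Balance split over remaining metered usage 10,383: Unit 1A 444.10 → $450; Unit PH2 256.29 → $250; Unit 5B 599.61 → $600.

Unit 1A: $450 | Unit PH2: $250 | Unit 5B: $600 | Unit 2C: $400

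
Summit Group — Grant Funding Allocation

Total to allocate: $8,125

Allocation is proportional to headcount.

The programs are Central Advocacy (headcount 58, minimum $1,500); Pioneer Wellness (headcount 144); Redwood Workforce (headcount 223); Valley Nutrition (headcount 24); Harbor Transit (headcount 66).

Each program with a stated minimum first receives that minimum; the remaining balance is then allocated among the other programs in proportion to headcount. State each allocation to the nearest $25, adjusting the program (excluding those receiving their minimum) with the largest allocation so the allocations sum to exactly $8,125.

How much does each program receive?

Central Advocacy: $1,500 · Pioneer Wellness: $2,100 · Redwood Workforce: $3,225 · Valley Nutrition: $350 · Harbor Transit: $950

Fund the minimums — Central Advocacy $1,500. Residual $6,625.
Residual split over remaining headcount 457: Pioneer Wellness 2,087.53 → $2,100; Redwood Workforce 3,232.77 → $3,225; Valley Nutrition 347.92 → $350; Harbor Transit 956.78 → $950.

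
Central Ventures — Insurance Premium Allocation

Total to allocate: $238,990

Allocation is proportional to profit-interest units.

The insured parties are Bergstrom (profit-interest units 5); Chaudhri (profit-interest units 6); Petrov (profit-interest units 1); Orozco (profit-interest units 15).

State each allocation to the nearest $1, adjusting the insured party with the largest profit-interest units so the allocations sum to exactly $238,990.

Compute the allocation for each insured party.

Bergstrom: $44,257 | Chaudhri: $53,109 | Petrov: $8,851 | Orozco: $132,773

Sum of profit-interest units: 27.
Pro-rata amounts: Bergstrom 5/27 × $238,990 = 44,257.41; Chaudhri 6/27 × $238,990 = 53,108.89; Petrov 1/27 × $238,990 = 8,851.48; Orozco 15/27 × $238,990 = 132,772.22.
At nearest $1: Bergstrom $44,257; Chaudhri $53,109; Petrov $8,851; Orozco $132,772. Sum = $238,989.
Difference $238,990 − $238,989 = +$1 applied to largest profit-interest units (Orozco): Orozco becomes $132,773.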